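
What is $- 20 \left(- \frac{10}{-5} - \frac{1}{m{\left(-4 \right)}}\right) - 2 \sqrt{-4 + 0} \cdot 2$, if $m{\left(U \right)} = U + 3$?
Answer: $480 i \approx 480.0 i$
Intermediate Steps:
$m{\left(U \right)} = 3 + U$
$- 20 \left(- \frac{10}{-5} - \frac{1}{m{\left(-4 \right)}}\right) - 2 \sqrt{-4 + 0} \cdot 2 = - 20 \left(- \frac{10}{-5} - \frac{1}{3 - 4}\right) - 2 \sqrt{-4 + 0} \cdot 2 = - 20 \left(\left(-10\right) \left(- \frac{1}{5}\right) - \frac{1}{-1}\right) - 2 \sqrt{-4} \cdot 2 = - 20 \left(2 - -1\right) - 2 \cdot 2 i 2 = - 20 \left(2 + 1\right) - 4 i 2 = \left(-20\right) 3 \left(- 8 i\right) = - 60 \left(- 8 i\right) = 480 i$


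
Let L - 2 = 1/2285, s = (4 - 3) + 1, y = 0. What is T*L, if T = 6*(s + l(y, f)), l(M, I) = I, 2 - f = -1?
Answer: 27426/457 ≈ 60.013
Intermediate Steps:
s = 2 (s = 1 + 1 = 2)
f = 3 (f = 2 - 1*(-1) = 2 + 1 = 3)
L = 4571/2285 (L = 2 + 1/2285 = 4571/2285 ≈ 2.0004)
T = 30 (T = 6*(2 + 3) = 6*5 = 30)
T*L = 30*(4571/2285) = 27426/457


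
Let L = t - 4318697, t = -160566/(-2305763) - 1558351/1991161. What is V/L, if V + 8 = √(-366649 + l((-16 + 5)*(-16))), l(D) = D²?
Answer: 18364581443372/9913884484955950629 - 4591145360843*I*√37297/6609256323303967086 ≈ 1.8524e-6 - 0.00013415*I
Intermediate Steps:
t = -3273475319687/4591145360843 (t = -160566*(-1/2305763) - 1558351*1/1991161 = 160566/2305763 - 1558351/1991161 = -3273475319687/4591145360843 ≈ -0.71300)
V = -8 + 3*I*√37297 (V = -8 + √(-366649 + ((-16 + 5)*(-16))²) = -8 + √(-366649 + (-11*(-16))²) = -8 + √(-366649 + 176²) = -8 + √(-366649 + 30976) = -8 + √(-335673) = -8 + 3*I*√37297 ≈ -8.0 + 579.37*I)
L = -19827768969911901258/4591145360843 (L = -3273475319687/4591145360843 - 4318697 = -19827768969911901258/4591145360843 ≈ -4.3187e+6)
V/L = (-8 + 3*I*√37297)/(-19827768969911901258/4591145360843) = (-8 + 3*I*√37297)*(-4591145360843/19827768969911901258) = 18364581443372/9913884484955950629 - 4591145360843*I*√37297/6609256323303967086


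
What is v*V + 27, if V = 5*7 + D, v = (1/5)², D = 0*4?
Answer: 142/5 ≈ 28.400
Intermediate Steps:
D = 0
v = 1/25 (v = (⅕)² = 1/25 ≈ 0.040000)
V = 35 (V = 5*7 + 0 = 35 + 0 = 35)
v*V + 27 = (1/25)*35 + 27 = 7/5 + 27 = 142/5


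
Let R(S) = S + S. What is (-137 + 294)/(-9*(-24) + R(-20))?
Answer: 157/176 ≈ 0.89205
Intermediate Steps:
R(S) = 2*S
(-137 + 294)/(-9*(-24) + R(-20)) = (-137 + 294)/(-9*(-24) + 2*(-20)) = 157/(216 - 40) = 157/176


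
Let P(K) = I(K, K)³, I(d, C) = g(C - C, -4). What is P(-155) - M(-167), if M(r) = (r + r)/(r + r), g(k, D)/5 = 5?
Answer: 15624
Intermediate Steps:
g(k, D) = 25 (g(k, D) = 5*5 = 25)
M(r) = 1 (M(r) = (2*r)/((2*r)) = (2*r)*(1/(2*r)) = 1)
I(d, C) = 25
P(K) = 15625 (P(K) = 25³ = 15625)
P(-155) - M(-167) = 15625 - 1*1 = 15625 - 1 = 15624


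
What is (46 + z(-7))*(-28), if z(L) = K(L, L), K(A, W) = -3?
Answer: -1204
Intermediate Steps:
z(L) = -3
(46 + z(-7))*(-28) = (46 - 3)*(-28) = 43*(-28) = -1204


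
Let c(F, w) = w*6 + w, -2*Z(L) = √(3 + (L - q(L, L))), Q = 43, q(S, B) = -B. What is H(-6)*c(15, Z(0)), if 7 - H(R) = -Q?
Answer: -175*√3 ≈ -303.11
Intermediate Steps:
H(R) = 50 (H(R) = 7 - (-1)*43 = 7 - 1*(-43) = 7 + 43 = 50)
Z(L) = -√(3 + 2*L)/2 (Z(L) = -√(3 + (L - (-1)*L))/2 = -√(3 + (L + L))/2 = -√(3 + 2*L)/2)
c(F, w) = 7*w (c(F, w) = 6*w + w = 7*w)
H(-6)*c(15, Z(0)) = 50*(7*(-√(3 + 2*0)/2)) = 50*(7*(-√(3 + 0)/2)) = 50*(7*(-√3/2)) = 50*(-7*√3/2) = -175*√3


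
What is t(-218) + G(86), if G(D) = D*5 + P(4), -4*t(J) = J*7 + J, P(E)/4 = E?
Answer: 882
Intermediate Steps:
P(E) = 4*E
t(J) = -2*J (t(J) = -(J*7 + J)/4 = -(7*J + J)/4 = -2*J)
G(D) = 16 + 5*D (G(D) = D*5 + 4*4 = 5*D + 16 = 16 + 5*D)
t(-218) + G(86) = -2*(-218) + (16 + 5*86) = 436 + (16 + 430) = 436 + 446 = 882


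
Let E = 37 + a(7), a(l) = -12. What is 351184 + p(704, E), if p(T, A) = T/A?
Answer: 8780304/25 ≈ 3.5121e+5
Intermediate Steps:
E = 25 (E = 37 - 12 = 25)
351184 + p(704, E) = 351184 + 704/25 = 8780304/25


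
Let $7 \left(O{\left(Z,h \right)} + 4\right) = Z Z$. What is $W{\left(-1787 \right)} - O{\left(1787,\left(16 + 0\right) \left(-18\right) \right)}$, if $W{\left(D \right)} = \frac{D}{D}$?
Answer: $- \frac{3193334}{7} \approx -4.5619 \cdot 10^{5}$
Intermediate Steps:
$W{\left(D \right)} = 1$
$O{\left(Z,h \right)} = -4 + \frac{Z^{2}}{7}$ ($O{\left(Z,h \right)} = -4 + \frac{Z Z}{7} = -4 + \frac{Z^{2}}{7}$)
$W{\left(-1787 \right)} - O{\left(1787,\left(16 + 0\right) \left(-18\right) \right)} = 1 - \left(-4 + \frac{1787^{2}}{7}\right) = 1 - \left(-4 + \frac{1}{7} \cdot 3193369\right) = 1 - \left(-4 + \frac{3193369}{7}\right) = 1 - \frac{3193341}{7} = - \frac{3193334}{7}$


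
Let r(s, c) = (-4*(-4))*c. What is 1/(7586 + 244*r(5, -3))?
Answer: -1/4126 ≈ -0.00024237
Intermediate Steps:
r(s, c) = 16*c
1/(7586 + 244*r(5, -3)) = 1/(7586 + 244*(16*(-3))) = 1/(7586 + 244*(-48)) = 1/(7586 - 11712) = 1/(-4126) = -1/4126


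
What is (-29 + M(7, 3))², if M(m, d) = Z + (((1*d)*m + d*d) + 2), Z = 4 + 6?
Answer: 169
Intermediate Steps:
Z = 10
M(m, d) = 12 + d² + d*m (M(m, d) = 10 + (((1*d)*m + d*d) + 2) = 10 + ((d*m + d²) + 2) = 10 + ((d² + d*m) + 2) = 10 + (2 + d² + d*m) = 12 + d² + d*m)
(-29 + M(7, 3))² = (-29 + (12 + 3² + 3*7))² = (-29 + (12 + 9 + 21))² = (-29 + 42)² = 13² = 169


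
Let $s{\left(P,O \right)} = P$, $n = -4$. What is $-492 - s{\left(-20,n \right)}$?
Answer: $-472$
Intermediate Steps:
$-492 - s{\left(-20,n \right)} = -492 - -20 = -492 + 20 = -472$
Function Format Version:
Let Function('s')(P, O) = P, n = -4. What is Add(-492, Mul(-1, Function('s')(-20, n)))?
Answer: -472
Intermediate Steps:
Add(-492, Mul(-1, Function('s')(-20, n))) = Add(-492, Mul(-1, -20)) = Add(-492, 20) = -472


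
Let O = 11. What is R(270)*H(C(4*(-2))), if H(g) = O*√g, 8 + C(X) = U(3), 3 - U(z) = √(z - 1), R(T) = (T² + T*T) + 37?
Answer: 1604207*√(-5 - √2) ≈ 4.0629e+6*I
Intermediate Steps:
R(T) = 37 + 2*T² (R(T) = (T² + T²) + 37 = 2*T² + 37 = 37 + 2*T²)
U(z) = 3 - √(-1 + z) (U(z) = 3 - √(z - 1) = 3 - √(-1 + z))
C(X) = -5 - √2 (C(X) = -8 + (3 - √(-1 + 3)) = -8 + (3 - √2) = -5 - √2)
H(g) = 11*√g
R(270)*H(C(4*(-2))) = (37 + 2*270²)*(11*√(-5 - √2)) = (37 + 2*72900)*(11*√(-5 - √2)) = (37 + 145800)*(11*√(-5 - √2)) = 145837*(11*√(-5 - √2)) = 1604207*√(-5 - √2)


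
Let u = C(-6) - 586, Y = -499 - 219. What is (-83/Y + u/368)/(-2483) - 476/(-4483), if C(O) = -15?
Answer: 157043012917/1470576852368 ≈ 0.10679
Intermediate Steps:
Y = -718
u = -601 (u = -15 - 586 = -601)
(-83/Y + u/368)/(-2483) - 476/(-4483) = (-83/(-718) - 601/368)/(-2483) - 476/(-4483) = (-83*(-1/718) - 601*1/368)*(-1/2483) - 476*(-1/4483) = (83/718 - 601/368)*(-1/2483) + 476/4483 = -200487/132112*(-1/2483) + 476/4483 = 200487/328034096 + 476/4483 = 157043012917/1470576852368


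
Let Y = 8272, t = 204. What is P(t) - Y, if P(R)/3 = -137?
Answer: -8683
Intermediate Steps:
P(R) = -411 (P(R) = 3*(-137) = -411)
P(t) - Y = -411 - 1*8272 = -411 - 8272 = -8683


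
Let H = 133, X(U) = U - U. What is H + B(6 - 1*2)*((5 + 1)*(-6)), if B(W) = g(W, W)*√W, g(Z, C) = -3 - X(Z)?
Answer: 349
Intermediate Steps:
X(U) = 0
g(Z, C) = -3 (g(Z, C) = -3 - 1*0 = -3 + 0 = -3)
B(W) = -3*√W
H + B(6 - 1*2)*((5 + 1)*(-6)) = 133 + (-3*√(6 - 1*2))*((5 + 1)*(-6)) = 133 + (-3*√(6 - 2))*(6*(-6)) = 133 - 3*√4*(-36) = 133 - 3*2*(-36) = 133 - 6*(-36) = 133 + 216 = 349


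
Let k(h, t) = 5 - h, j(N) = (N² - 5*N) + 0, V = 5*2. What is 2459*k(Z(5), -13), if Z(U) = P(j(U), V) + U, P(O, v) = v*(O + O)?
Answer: 0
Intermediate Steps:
V = 10
j(N) = N² - 5*N
P(O, v) = 2*O*v (P(O, v) = v*(2*O) = 2*O*v)
Z(U) = U + 20*U*(-5 + U) (Z(U) = 2*(U*(-5 + U))*10 + U = 20*U*(-5 + U) + U = U + 20*U*(-5 + U))
2459*k(Z(5), -13) = 2459*(5 - 5*(-99 + 20*5)) = 2459*(5 - 5*(-99 + 100)) = 2459*(5 - 5) = 2459*0 = 0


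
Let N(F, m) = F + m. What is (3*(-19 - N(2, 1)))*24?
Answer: -1584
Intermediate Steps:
(3*(-19 - N(2, 1)))*24 = (3*(-19 - (2 + 1)))*24 = (3*(-19 - 1*3))*24 = (3*(-19 - 3))*24 = (3*(-22))*24 = -66*24 = -1584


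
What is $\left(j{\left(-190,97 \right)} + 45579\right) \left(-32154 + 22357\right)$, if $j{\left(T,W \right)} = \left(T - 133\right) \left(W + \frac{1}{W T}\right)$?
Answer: $- \frac{1395878277}{10} \approx -1.3959 \cdot 10^{8}$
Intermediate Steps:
$j{\left(T,W \right)} = \left(-133 + T\right) \left(W + \frac{1}{T W}\right)$
$\left(j{\left(-190,97 \right)} + 45579\right) \left(-32154 + 22357\right) = \left(\frac{-133 - 190 - 190 \cdot 97^{2} \left(-133 - 190\right)}{\left(-190\right) 97} + 45579\right) \left(-32154 + 22357\right) = \left(\left(- \frac{1}{190}\right) \frac{1}{97} \left(-133 - 190 - 1787710 \left(-323\right)\right) + 45579\right) \left(-9797\right) = \left(\left(- \frac{1}{190}\right) \frac{1}{97} \left(-133 - 190 + 577430330\right) + 45579\right) \left(-9797\right) = \left(\left(- \frac{1}{190}\right) \frac{1}{97} \cdot 577430007 + 45579\right) \left(-9797\right) = \left(- \frac{30391053}{970} + 45579\right) \left(-9797\right) = \frac{13820577}{970} \left(-9797\right) = - \frac{1395878277}{10}$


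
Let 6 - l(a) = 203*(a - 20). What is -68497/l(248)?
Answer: 68497/46278 ≈ 1.4801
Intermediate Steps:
l(a) = 4066 - 203*a (l(a) = 6 - 203*(a - 20) = 6 - 203*(-20 + a) = 6 - (-4060 + 203*a) = 6 + (4060 - 203*a) = 4066 - 203*a)
-68497/l(248) = -68497/(4066 - 203*248) = -68497/(4066 - 50344) = -68497/(-46278) = -68497*(-1/46278) = 68497/46278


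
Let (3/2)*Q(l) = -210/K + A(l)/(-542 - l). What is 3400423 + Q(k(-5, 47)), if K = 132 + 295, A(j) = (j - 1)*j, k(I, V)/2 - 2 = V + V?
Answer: 76124516697/22387 ≈ 3.4004e+6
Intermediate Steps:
k(I, V) = 4 + 4*V (k(I, V) = 4 + 2*(V + V) = 4 + 2*(2*V) = 4 + 4*V)
A(j) = j*(-1 + j) (A(j) = (-1 + j)*j = j*(-1 + j))
K = 427
Q(l) = -20/61 + 2*l*(-1 + l)/(3*(-542 - l)) (Q(l) = 2*(-210/427 + (l*(-1 + l))/(-542 - l))/3 = 2*(-210*1/427 + l*(-1 + l)/(-542 - l))/3 = 2*(-30/61 + l*(-1 + l)/(-542 - l))/3 = -20/61 + 2*l*(-1 + l)/(3*(-542 - l)))
3400423 + Q(k(-5, 47)) = 3400423 + 2*(-16260 - 61*(4 + 4*47)**2 + 31*(4 + 4*47))/(183*(542 + (4 + 4*47))) = 3400423 + 2*(-16260 - 61*(4 + 188)**2 + 31*(4 + 188))/(183*(542 + (4 + 188))) = 3400423 + 2*(-16260 - 61*192**2 + 31*192)/(183*(542 + 192)) = 3400423 + (2/183)*(-16260 - 61*36864 + 5952)/734 = 3400423 + (2/183)*(1/734)*(-16260 - 2248704 + 5952) = 3400423 + (2/183)*(1/734)*(-2259012) = 3400423 - 753004/22387 = 76124516697/22387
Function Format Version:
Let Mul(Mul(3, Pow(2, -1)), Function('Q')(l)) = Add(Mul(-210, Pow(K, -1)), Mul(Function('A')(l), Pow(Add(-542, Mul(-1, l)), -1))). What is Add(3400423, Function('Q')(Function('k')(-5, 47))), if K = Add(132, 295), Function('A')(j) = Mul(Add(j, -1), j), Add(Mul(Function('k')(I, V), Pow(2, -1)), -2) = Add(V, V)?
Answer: Rational(76124516697, 22387) ≈ 3.4004e+6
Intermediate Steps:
Function('k')(I, V) = Add(4, Mul(4, V)) (Function('k')(I, V) = Add(4, Mul(2, Add(V, V))) = Add(4, Mul(2, Mul(2, V))) = Add(4, Mul(4, V)))
Function('A')(j) = Mul(j, Add(-1, j)) (Function('A')(j) = Mul(Add(-1, j), j) = Mul(j, Add(-1, j)))
K = 427
Function('Q')(l) = Add(Rational(-20, 61), Mul(Rational(2, 3), l, Pow(Add(-542, Mul(-1, l)), -1), Add(-1, l))) (Function('Q')(l) = Mul(Rational(2, 3), Add(Mul(-210, Pow(427, -1)), Mul(Mul(l, Add(-1, l)), Pow(Add(-542, Mul(-1, l)), -1)))) = Mul(Rational(2, 3), Add(Mul(-210, Rational(1, 427)), Mul(l, Pow(Add(-542, Mul(-1, l)), -1), Add(-1, l)))) = Mul(Rational(2, 3), Add(Rational(-30, 61), Mul(l, Pow(Add(-542, Mul(-1, l)), -1), Add(-1, l)))) = Add(Rational(-20, 61), Mul(Rational(2, 3), l, Pow(Add(-542, Mul(-1, l)), -1), Add(-1, l))))
Add(3400423, Function('Q')(Function('k')(-5, 47))) = Add(3400423, Mul(Rational(2, 183), Pow(Add(542, Add(4, Mul(4, 47))), -1), Add(-16260, Mul(-61, Pow(Add(4, Mul(4, 47)), 2)), Mul(31, Add(4, Mul(4, 47)))))) = Add(3400423, Mul(Rational(2, 183), Pow(Add(542, Add(4, 188)), -1), Add(-16260, Mul(-61, Pow(Add(4, 188), 2)), Mul(31, Add(4, 188))))) = Add(3400423, Mul(Rational(2, 183), Pow(Add(542, 192), -1), Add(-16260, Mul(-61, Pow(192, 2)), Mul(31, 192)))) = Add(3400423, Mul(Rational(2, 183), Pow(734, -1), Add(-16260, Mul(-61, 36864), 5952))) = Add(3400423, Mul(Rational(2, 183), Rational(1, 734), Add(-16260, -2248704, 5952))) = Add(3400423, Mul(Rational(2, 183), Rational(1, 734), -2259012)) = Add(3400423, Rational(-753004, 22387)) = Rational(76124516697, 22387)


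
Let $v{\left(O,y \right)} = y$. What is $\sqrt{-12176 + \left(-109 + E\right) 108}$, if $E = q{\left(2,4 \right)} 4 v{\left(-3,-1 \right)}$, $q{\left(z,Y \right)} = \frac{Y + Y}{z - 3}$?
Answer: $2 i \sqrt{5123} \approx 143.15 i$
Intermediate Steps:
$q{\left(z,Y \right)} = \frac{2 Y}{-3 + z}$
$E = 32$ ($E = 2 \cdot 4 \frac{1}{-3 + 2} \cdot 4 \left(-1\right) = 2 \cdot 4 \frac{1}{-1} \cdot 4 \left(-1\right) = 2 \cdot 4 \left(-1\right) 4 \left(-1\right) = \left(-8\right) 4 \left(-1\right) = \left(-32\right) \left(-1\right) = 32$)
$\sqrt{-12176 + \left(-109 + E\right) 108} = \sqrt{-12176 + \left(-109 + 32\right) 108} = \sqrt{-12176 - 8316} = \sqrt{-20492} = 2 i \sqrt{5123}$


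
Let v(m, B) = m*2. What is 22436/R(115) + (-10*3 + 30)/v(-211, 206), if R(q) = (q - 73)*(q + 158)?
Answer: 11218/5733 ≈ 1.9567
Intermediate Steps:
R(q) = (-73 + q)*(158 + q)
v(m, B) = 2*m
22436/R(115) + (-10*3 + 30)/v(-211, 206) = 22436/(-11534 + 115² + 85*115) + (-10*3 + 30)/((2*(-211))) = 22436/(-11534 + 13225 + 9775) + (-30 + 30)/(-422) = 22436/11466 + 0*(-1/422) = 22436*(1/11466) + 0 = 11218/5733 + 0 = 11218/5733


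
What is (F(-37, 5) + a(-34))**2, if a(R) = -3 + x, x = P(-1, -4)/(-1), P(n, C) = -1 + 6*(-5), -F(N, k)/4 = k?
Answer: 64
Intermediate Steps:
F(N, k) = -4*k
P(n, C) = -31 (P(n, C) = -1 - 30 = -31)
x = 31 (x = -31/(-1) = -31*(-1) = 31)
a(R) = 28 (a(R) = -3 + 31 = 28)
(F(-37, 5) + a(-34))**2 = (-4*5 + 28)**2 = (-20 + 28)**2 = 8**2 = 64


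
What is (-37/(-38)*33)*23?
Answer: 28083/38 ≈ 739.03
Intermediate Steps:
(-37/(-38)*33)*23 = (-37*(-1/38)*33)*23 = ((37/38)*33)*23 = (1221/38)*23 = 28083/38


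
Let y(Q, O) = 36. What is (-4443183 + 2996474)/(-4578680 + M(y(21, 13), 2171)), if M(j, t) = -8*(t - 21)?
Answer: 1446709/4595880 ≈ 0.31478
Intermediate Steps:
M(j, t) = 168 - 8*t (M(j, t) = -8*(-21 + t) = 168 - 8*t)
(-4443183 + 2996474)/(-4578680 + M(y(21, 13), 2171)) = (-4443183 + 2996474)/(-4578680 + (168 - 8*2171)) = -1446709/(-4578680 + (168 - 17368)) = -1446709/(-4578680 - 17200) = -1446709/(-4595880) = -1446709*(-1/4595880) = 1446709/4595880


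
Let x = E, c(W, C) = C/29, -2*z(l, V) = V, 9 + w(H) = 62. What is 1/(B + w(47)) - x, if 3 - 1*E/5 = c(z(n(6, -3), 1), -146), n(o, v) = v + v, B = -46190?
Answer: -53749634/1337973 ≈ -40.172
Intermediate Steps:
n(o, v) = 2*v
w(H) = 53 (w(H) = -9 + 62 = 53)
z(l, V) = -V/2
c(W, C) = C/29 (c(W, C) = C*(1/29) = C/29)
E = 1165/29 (E = 15 - 5*(-146)/29 = 15 - 5*(-146/29) = 15 + 730/29 = 1165/29 ≈ 40.172)
x = 1165/29 ≈ 40.172
1/(B + w(47)) - x = 1/(-46190 + 53) - 1*1165/29 = 1/(-46137) - 1165/29 = -1/46137 - 1165/29 = -53749634/1337973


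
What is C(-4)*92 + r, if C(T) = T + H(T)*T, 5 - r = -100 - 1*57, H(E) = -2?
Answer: 530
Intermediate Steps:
r = 162 (r = 5 - (-100 - 1*57) = 5 - (-100 - 57) = 5 - 1*(-157) = 5 + 157 = 162)
C(T) = -T (C(T) = T - 2*T = -T)
C(-4)*92 + r = -1*(-4)*92 + 162 = 4*92 + 162 = 368 + 162 = 530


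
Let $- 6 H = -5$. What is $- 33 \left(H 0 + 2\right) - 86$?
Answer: $-152$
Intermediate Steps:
$H = \frac{5}{6}$ ($H = \left(- \frac{1}{6}\right) \left(-5\right) = \frac{5}{6} \approx 0.83333$)
$- 33 \left(H 0 + 2\right) - 86 = - 33 \left(\frac{5}{6} \cdot 0 + 2\right) - 86 = - 33 \left(0 + 2\right) - 86 = \left(-33\right) 2 - 86 = -66 - 86 = -152$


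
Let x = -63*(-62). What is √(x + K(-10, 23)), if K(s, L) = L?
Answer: √3929 ≈ 62.682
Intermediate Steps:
x = 3906
√(x + K(-10, 23)) = √(3906 + 23) = √3929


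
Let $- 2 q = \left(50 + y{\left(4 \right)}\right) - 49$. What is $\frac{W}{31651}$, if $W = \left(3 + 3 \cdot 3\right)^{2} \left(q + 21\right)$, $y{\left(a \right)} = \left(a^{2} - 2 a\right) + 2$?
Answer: $\frac{72}{1021} \approx 0.070519$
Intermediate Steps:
$y{\left(a \right)} = 2 + a^{2} - 2 a$
$q = - \frac{11}{2}$ ($q = - \frac{\left(50 + \left(2 + 4^{2} - 8\right)\right) - 49}{2} = - \frac{\left(50 + \left(2 + 16 - 8\right)\right) - 49}{2} = - \frac{\left(50 + 10\right) - 49}{2} = - \frac{60 - 49}{2} = \left(- \frac{1}{2}\right) 11 = - \frac{11}{2} \approx -5.5$)
$W = 2232$ ($W = \left(3 + 3 \cdot 3\right)^{2} \left(- \frac{11}{2} + 21\right) = \left(3 + 9\right)^{2} \cdot \frac{31}{2} = 12^{2} \cdot \frac{31}{2} = 144 \cdot \frac{31}{2} = 2232$)
$\frac{W}{31651} = \frac{2232}{31651} = 2232 \cdot \frac{1}{31651} = \frac{72}{1021}$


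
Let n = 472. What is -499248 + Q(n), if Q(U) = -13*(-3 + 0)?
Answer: -499209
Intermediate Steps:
Q(U) = 39 (Q(U) = -13*(-3) = 39)
-499248 + Q(n) = -499248 + 39 = -499209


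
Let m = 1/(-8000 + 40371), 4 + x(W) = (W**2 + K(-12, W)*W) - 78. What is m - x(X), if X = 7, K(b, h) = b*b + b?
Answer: -28842560/32371 ≈ -891.00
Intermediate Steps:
K(b, h) = b + b**2 (K(b, h) = b**2 + b = b + b**2)
x(W) = -82 + W**2 + 132*W (x(W) = -4 + ((W**2 + (-12*(1 - 12))*W) - 78) = -4 + ((W**2 + (-12*(-11))*W) - 78) = -4 + ((W**2 + 132*W) - 78) = -4 + (-78 + W**2 + 132*W) = -82 + W**2 + 132*W)
m = 1/32371 ≈ 3.0892e-5
m - x(X) = 1/32371 - (-82 + 7**2 + 132*7) = 1/32371 - (-82 + 49 + 924) = 1/32371 - 1*891 = 1/32371 - 891 = -28842560/32371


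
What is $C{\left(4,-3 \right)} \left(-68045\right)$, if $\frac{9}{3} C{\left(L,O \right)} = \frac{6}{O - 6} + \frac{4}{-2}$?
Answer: $\frac{544360}{9} \approx 60484.0$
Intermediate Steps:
$C{\left(L,O \right)} = - \frac{2}{3} + \frac{2}{-6 + O}$ ($C{\left(L,O \right)} = \frac{\frac{6}{O - 6} + \frac{4}{-2}}{3} = \frac{\frac{6}{O - 6} + 4 \left(- \frac{1}{2}\right)}{3} = \frac{\frac{6}{-6 + O} - 2}{3} = \frac{-2 + \frac{6}{-6 + O}}{3} = - \frac{2}{3} + \frac{2}{-6 + O}$)
$C{\left(4,-3 \right)} \left(-68045\right) = \frac{2 \left(9 - -3\right)}{3 \left(-6 - 3\right)} \left(-68045\right) = \frac{2 \left(9 + 3\right)}{3 \left(-9\right)} \left(-68045\right) = \frac{2}{3} \left(- \frac{1}{9}\right) 12 \left(-68045\right) = \left(- \frac{8}{9}\right) \left(-68045\right) = \frac{544360}{9}$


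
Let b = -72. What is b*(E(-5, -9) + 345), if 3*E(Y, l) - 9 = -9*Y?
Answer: -26136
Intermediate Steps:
E(Y, l) = 3 - 3*Y (E(Y, l) = 3 + (-9*Y)/3 = 3 - 3*Y)
b*(E(-5, -9) + 345) = -72*((3 - 3*(-5)) + 345) = -72*((3 + 15) + 345) = -72*(18 + 345) = -72*363 = -26136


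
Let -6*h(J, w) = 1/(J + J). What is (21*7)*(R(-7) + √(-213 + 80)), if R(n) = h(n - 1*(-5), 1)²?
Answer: 49/192 + 147*I*√133 ≈ 0.25521 + 1695.3*I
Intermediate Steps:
h(J, w) = -1/(12*J) (h(J, w) = -1/(6*(J + J)) = -1/(2*J)/6 = -1/(12*J))
R(n) = 1/(144*(5 + n)²) (R(n) = (-1/(12*(n - 1*(-5))))² = (-1/(12*(n + 5)))² = (-1/(12*(5 + n)))² = 1/(144*(5 + n)²))
(21*7)*(R(-7) + √(-213 + 80)) = (21*7)*(1/(144*(5 - 7)²) + √(-213 + 80)) = 147*((1/144)/(-2)² + √(-133)) = 147*((1/144)*(¼) + I*√133) = 147*(1/576 + I*√133) = 49/192 + 147*I*√133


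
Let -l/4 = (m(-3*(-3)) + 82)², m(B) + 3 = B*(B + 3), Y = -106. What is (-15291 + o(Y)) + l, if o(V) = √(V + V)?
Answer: -155167 + 2*I*√53 ≈ -1.5517e+5 + 14.56*I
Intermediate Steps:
m(B) = -3 + B*(3 + B) (m(B) = -3 + B*(B + 3) = -3 + B*(3 + B))
o(V) = √2*√V (o(V) = √(2*V) = √2*√V)
l = -139876 (l = -4*((-3 + (-3*(-3))² + 3*(-3*(-3))) + 82)² = -4*((-3 + 9² + 3*9) + 82)² = -4*((-3 + 81 + 27) + 82)² = -4*(105 + 82)² = -4*187² = -4*34969 = -139876)
(-15291 + o(Y)) + l = (-15291 + √2*√(-106)) - 139876 = (-15291 + √2*(I*√106)) - 139876 = (-15291 + 2*I*√53) - 139876 = -155167 + 2*I*√53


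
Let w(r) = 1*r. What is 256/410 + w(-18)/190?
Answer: 2063/3895 ≈ 0.52965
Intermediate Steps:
w(r) = r
256/410 + w(-18)/190 = 256/410 - 18/190 = 256*(1/410) - 18*1/190 = 128/205 - 9/95 = 2063/3895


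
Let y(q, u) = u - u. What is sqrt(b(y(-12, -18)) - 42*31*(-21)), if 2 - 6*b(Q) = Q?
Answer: sqrt(246081)/3 ≈ 165.36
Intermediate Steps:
y(q, u) = 0
b(Q) = 1/3 - Q/6
sqrt(b(y(-12, -18)) - 42*31*(-21)) = sqrt((1/3 - 1/6*0) - 42*31*(-21)) = sqrt((1/3 + 0) - 1302*(-21)) = sqrt(1/3 + 27342) = sqrt(82027/3) = sqrt(246081)/3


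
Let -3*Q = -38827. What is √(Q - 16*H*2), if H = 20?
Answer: √110721/3 ≈ 110.92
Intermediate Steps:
Q = 38827/3 (Q = -⅓*(-38827) = 38827/3 ≈ 12942.)
√(Q - 16*H*2) = √(38827/3 - 16*20*2) = √(38827/3 - 320*2) = √(38827/3 - 640) = √(36907/3) = √110721/3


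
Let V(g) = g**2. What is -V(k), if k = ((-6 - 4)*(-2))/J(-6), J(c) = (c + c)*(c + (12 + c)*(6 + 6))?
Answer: -25/39204 ≈ -0.00063769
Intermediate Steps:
J(c) = 2*c*(144 + 13*c) (J(c) = (2*c)*(c + (12 + c)*12) = (2*c)*(c + (144 + 12*c)) = (2*c)*(144 + 13*c) = 2*c*(144 + 13*c))
k = -5/198 (k = ((-6 - 4)*(-2))/((2*(-6)*(144 + 13*(-6)))) = (-10*(-2))/((2*(-6)*(144 - 78))) = 20/((2*(-6)*66)) = 20/(-792) = 20*(-1/792) = -5/198 ≈ -0.025253)
-V(k) = -(-5/198)**2 = -1*25/39204 = -25/39204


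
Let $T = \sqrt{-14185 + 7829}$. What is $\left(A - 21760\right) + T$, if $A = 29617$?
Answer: $7857 + 2 i \sqrt{1589} \approx 7857.0 + 79.724 i$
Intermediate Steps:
$T = 2 i \sqrt{1589}$ ($T = \sqrt{-6356} = 2 i \sqrt{1589} \approx 79.724 i$)
$\left(A - 21760\right) + T = \left(29617 - 21760\right) + 2 i \sqrt{1589} = 7857 + 2 i \sqrt{1589}$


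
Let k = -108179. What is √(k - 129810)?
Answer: I*√237989 ≈ 487.84*I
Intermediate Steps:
√(k - 129810) = √(-108179 - 129810) = √(-237989) = I*√237989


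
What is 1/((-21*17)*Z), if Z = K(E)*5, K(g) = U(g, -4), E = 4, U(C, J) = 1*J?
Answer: 1/7140 ≈ 0.00014006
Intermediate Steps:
U(C, J) = J
K(g) = -4
Z = -20 (Z = -4*5 = -20)
1/((-21*17)*Z) = 1/(-21*17*(-20)) = 1/(-357*(-20)) = 1/7140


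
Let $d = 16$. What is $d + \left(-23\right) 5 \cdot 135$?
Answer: $-15509$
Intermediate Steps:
$d + \left(-23\right) 5 \cdot 135 = 16 + \left(-23\right) 5 \cdot 135 = 16 - 15525 = -15509$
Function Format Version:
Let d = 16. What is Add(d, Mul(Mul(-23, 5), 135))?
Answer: -15509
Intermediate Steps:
Add(d, Mul(Mul(-23, 5), 135)) = Add(16, Mul(Mul(-23, 5), 135)) = Add(16, Mul(-115, 135)) = Add(16, -15525) = -15509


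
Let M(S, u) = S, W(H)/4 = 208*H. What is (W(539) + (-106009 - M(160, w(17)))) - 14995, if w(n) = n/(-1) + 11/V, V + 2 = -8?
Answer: 327284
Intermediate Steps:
W(H) = 832*H (W(H) = 4*(208*H) = 832*H)
V = -10 (V = -2 - 8 = -10)
w(n) = -11/10 - n (w(n) = n/(-1) + 11/(-10) = n*(-1) + 11*(-⅒) = -n - 11/10 = -11/10 - n)
(W(539) + (-106009 - M(160, w(17)))) - 14995 = (832*539 + (-106009 - 1*160)) - 14995 = (448448 + (-106009 - 160)) - 14995 = (448448 - 106169) - 14995 = 342279 - 14995 = 327284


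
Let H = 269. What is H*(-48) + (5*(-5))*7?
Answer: -13087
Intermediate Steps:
H*(-48) + (5*(-5))*7 = 269*(-48) + (5*(-5))*7 = -12912 - 25*7 = -12912 - 175 = -13087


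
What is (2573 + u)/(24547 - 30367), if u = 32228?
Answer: -34801/5820 ≈ -5.9796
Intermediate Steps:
(2573 + u)/(24547 - 30367) = (2573 + 32228)/(24547 - 30367) = 34801/(-5820) = 34801*(-1/5820) = -34801/5820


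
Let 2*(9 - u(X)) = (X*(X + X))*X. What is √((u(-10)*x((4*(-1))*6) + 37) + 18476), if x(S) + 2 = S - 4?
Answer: I*√11757 ≈ 108.43*I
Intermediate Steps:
x(S) = -6 + S (x(S) = -2 + (S - 4) = -2 + (-4 + S) = -6 + S)
u(X) = 9 - X³ (u(X) = 9 - X*(X + X)*X/2 = 9 - X*(2*X)*X/2 = 9 - 2*X²*X/2 = 9 - X³)
√((u(-10)*x((4*(-1))*6) + 37) + 18476) = √(((9 - 1*(-10)³)*(-6 + (4*(-1))*6) + 37) + 18476) = √(((9 - 1*(-1000))*(-6 - 4*6) + 37) + 18476) = √(((9 + 1000)*(-6 - 24) + 37) + 18476) = √((1009*(-30) + 37) + 18476) = √((-30270 + 37) + 18476) = √(-30233 + 18476) = √(-11757) = I*√11757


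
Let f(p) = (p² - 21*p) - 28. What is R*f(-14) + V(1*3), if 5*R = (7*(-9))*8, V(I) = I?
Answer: -232833/5 ≈ -46567.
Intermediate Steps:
f(p) = -28 + p² - 21*p
R = -504/5 (R = ((7*(-9))*8)/5 = (-63*8)/5 = (⅕)*(-504) = -504/5 ≈ -100.80)
R*f(-14) + V(1*3) = -504*(-28 + (-14)² - 21*(-14))/5 + 1*3 = -504*(-28 + 196 + 294)/5 + 3 = -504/5*462 + 3 = -232848/5 + 3 = -232833/5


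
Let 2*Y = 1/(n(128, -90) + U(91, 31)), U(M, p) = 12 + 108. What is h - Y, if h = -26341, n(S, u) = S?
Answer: -13065137/496 ≈ -26341.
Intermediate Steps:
U(M, p) = 120
Y = 1/496 (Y = 1/(2*(128 + 120)) = (1/2)/248 = (1/2)*(1/248) = 1/496 ≈ 0.0020161)
h - Y = -26341 - 1*1/496 = -26341 - 1/496 = -13065137/496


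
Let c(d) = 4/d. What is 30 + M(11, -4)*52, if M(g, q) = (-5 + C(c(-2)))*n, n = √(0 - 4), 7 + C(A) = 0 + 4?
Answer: 30 - 832*I ≈ 30.0 - 832.0*I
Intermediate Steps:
C(A) = -3 (C(A) = -7 + (0 + 4) = -7 + 4 = -3)
n = 2*I (n = √(-4) = 2*I ≈ 2.0*I)
M(g, q) = -16*I (M(g, q) = (-5 - 3)*(2*I) = -16*I)
30 + M(11, -4)*52 = 30 - 16*I*52 = 30 - 832*I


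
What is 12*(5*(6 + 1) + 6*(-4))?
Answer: 132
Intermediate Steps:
12*(5*(6 + 1) + 6*(-4)) = 12*(5*7 - 24) = 12*(35 - 24) = 12*11 = 132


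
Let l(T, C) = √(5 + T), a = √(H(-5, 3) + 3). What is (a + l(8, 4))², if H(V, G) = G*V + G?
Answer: (√13 + 3*I)² ≈ 4.0 + 21.633*I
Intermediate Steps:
H(V, G) = G + G*V
a = 3*I (a = √(3*(1 - 5) + 3) = √(3*(-4) + 3) = √(-12 + 3) = √(-9) = 3*I ≈ 3.0*I)
(a + l(8, 4))² = (3*I + √(5 + 8))² = (3*I + √13)² = (√13 + 3*I)²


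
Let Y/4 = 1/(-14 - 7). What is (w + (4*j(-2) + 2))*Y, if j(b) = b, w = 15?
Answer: -12/7 ≈ -1.7143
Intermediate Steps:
Y = -4/21 (Y = 4/(-14 - 7) = 4/(-21) = 4*(-1/21) = -4/21 ≈ -0.19048)
(w + (4*j(-2) + 2))*Y = (15 + (4*(-2) + 2))*(-4/21) = (15 + (-8 + 2))*(-4/21) = (15 - 6)*(-4/21) = 9*(-4/21) = -12/7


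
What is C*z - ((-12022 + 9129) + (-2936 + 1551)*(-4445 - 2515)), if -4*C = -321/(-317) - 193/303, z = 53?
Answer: -1851231644287/192102 ≈ -9.6367e+6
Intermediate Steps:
C = -18041/192102 (C = -(-321/(-317) - 193/303)/4 = -(-321*(-1/317) - 193*1/303)/4 = -(321/317 - 193/303)/4 = -¼*36082/96051 = -18041/192102 ≈ -0.093914)
C*z - ((-12022 + 9129) + (-2936 + 1551)*(-4445 - 2515)) = -18041/192102*53 - ((-12022 + 9129) + (-2936 + 1551)*(-4445 - 2515)) = -956173/192102 - (-2893 - 1385*(-6960)) = -956173/192102 - (-2893 + 9639600) = -956173/192102 - 1*9636707 = -956173/192102 - 9636707 = -1851231644287/192102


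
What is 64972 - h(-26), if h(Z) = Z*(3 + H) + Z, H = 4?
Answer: 65180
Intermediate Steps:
h(Z) = 8*Z (h(Z) = Z*(3 + 4) + Z = Z*7 + Z = 7*Z + Z = 8*Z)
64972 - h(-26) = 64972 - 8*(-26) = 64972 - 1*(-208) = 64972 + 208 = 65180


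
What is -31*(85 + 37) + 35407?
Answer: 31625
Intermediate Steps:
-31*(85 + 37) + 35407 = -31*122 + 35407 = -3782 + 35407 = 31625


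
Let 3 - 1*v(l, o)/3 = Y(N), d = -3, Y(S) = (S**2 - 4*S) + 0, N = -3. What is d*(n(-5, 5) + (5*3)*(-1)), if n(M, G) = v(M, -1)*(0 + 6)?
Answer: 1017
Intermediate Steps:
Y(S) = S**2 - 4*S
v(l, o) = -54 (v(l, o) = 9 - (-9)*(-4 - 3) = 9 - (-9)*(-7) = 9 - 3*21 = 9 - 63 = -54)
n(M, G) = -324 (n(M, G) = -54*(0 + 6) = -54*6 = -324)
d*(n(-5, 5) + (5*3)*(-1)) = -3*(-324 + (5*3)*(-1)) = -3*(-324 + 15*(-1)) = -3*(-324 - 15) = -3*(-339) = 1017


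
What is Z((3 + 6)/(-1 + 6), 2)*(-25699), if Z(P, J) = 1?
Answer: -25699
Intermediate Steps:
Z((3 + 6)/(-1 + 6), 2)*(-25699) = 1*(-25699) = -25699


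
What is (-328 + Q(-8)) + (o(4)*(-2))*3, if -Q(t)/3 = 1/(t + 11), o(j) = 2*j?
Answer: -377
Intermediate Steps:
Q(t) = -3/(11 + t) (Q(t) = -3/(t + 11) = -3/(11 + t))
(-328 + Q(-8)) + (o(4)*(-2))*3 = (-328 - 3/(11 - 8)) + ((2*4)*(-2))*3 = (-328 - 3/3) + (8*(-2))*3 = (-328 - 3*⅓) - 16*3 = (-328 - 1) - 48 = -329 - 48 = -377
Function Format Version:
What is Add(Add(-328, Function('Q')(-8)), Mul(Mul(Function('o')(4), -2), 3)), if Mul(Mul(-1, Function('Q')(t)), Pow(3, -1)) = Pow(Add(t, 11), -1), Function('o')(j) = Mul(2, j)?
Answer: -377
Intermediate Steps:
Function('Q')(t) = Mul(-3, Pow(Add(11, t), -1)) (Function('Q')(t) = Mul(-3, Pow(Add(t, 11), -1)) = Mul(-3, Pow(Add(11, t), -1)))
Add(Add(-328, Function('Q')(-8)), Mul(Mul(Function('o')(4), -2), 3)) = Add(Add(-328, Mul(-3, Pow(Add(11, -8), -1))), Mul(Mul(Mul(2, 4), -2), 3)) = Add(Add(-328, Mul(-3, Pow(3, -1))), Mul(Mul(8, -2), 3)) = Add(Add(-328, Mul(-3, Rational(1, 3))), Mul(-16, 3)) = Add(Add(-328, -1), -48) = Add(-329, -48) = -377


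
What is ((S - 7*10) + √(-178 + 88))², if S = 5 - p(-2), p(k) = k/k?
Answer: 4266 - 396*I*√10 ≈ 4266.0 - 1252.3*I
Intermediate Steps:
p(k) = 1
S = 4 (S = 5 - 1*1 = 5 - 1 = 4)
((S - 7*10) + √(-178 + 88))² = ((4 - 7*10) + √(-178 + 88))² = ((4 - 70) + √(-90))² = (-66 + 3*I*√10)²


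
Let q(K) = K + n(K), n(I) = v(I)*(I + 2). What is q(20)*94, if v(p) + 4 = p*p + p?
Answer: 862168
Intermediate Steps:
v(p) = -4 + p + p**2 (v(p) = -4 + (p*p + p) = -4 + (p**2 + p) = -4 + (p + p**2) = -4 + p + p**2)
n(I) = (2 + I)*(-4 + I + I**2) (n(I) = (-4 + I + I**2)*(I + 2) = (-4 + I + I**2)*(2 + I) = (2 + I)*(-4 + I + I**2))
q(K) = K + (2 + K)*(-4 + K + K**2)
q(20)*94 = (20 + (2 + 20)*(-4 + 20 + 20**2))*94 = (20 + 22*(-4 + 20 + 400))*94 = (20 + 22*416)*94 = (20 + 9152)*94 = 9172*94 = 862168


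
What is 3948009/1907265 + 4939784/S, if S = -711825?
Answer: -440745708289/90509260575 ≈ -4.8696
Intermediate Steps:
3948009/1907265 + 4939784/S = 3948009/1907265 + 4939784/(-711825) = 3948009*(1/1907265) + 4939784*(-1/711825) = 1316003/635755 - 4939784/711825 = -440745708289/90509260575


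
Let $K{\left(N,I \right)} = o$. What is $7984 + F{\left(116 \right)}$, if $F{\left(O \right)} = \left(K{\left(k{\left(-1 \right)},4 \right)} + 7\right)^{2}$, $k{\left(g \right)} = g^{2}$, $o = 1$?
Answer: $8048$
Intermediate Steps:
$K{\left(N,I \right)} = 1$
$F{\left(O \right)} = 64$ ($F{\left(O \right)} = \left(1 + 7\right)^{2} = 8^{2} = 64$)
$7984 + F{\left(116 \right)} = 7984 + 64 = 8048$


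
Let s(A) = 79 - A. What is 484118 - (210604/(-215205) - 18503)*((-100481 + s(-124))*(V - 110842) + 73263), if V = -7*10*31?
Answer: 15042819818605268957/71735 ≈ 2.0970e+14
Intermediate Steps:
V = -2170 (V = -70*31 = -2170)
484118 - (210604/(-215205) - 18503)*((-100481 + s(-124))*(V - 110842) + 73263) = 484118 - (210604/(-215205) - 18503)*((-100481 + (79 - 1*(-124)))*(-2170 - 110842) + 73263) = 484118 - (210604*(-1/215205) - 18503)*((-100481 + (79 + 124))*(-113012) + 73263) = 484118 - (-210604/215205 - 18503)*((-100481 + 203)*(-113012) + 73263) = 484118 - (-3982148719)*(-100278*(-113012) + 73263)/215205 = 484118 - (-3982148719)*(11332617336 + 73263)/215205 = 484118 - (-3982148719)*11332690599/215205 = 484118 - 1*(-15042819783877064227/71735) = 484118 + 15042819783877064227/71735 = 15042819818605268957/71735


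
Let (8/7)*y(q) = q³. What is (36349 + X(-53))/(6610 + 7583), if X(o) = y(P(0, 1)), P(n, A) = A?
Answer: 32311/12616 ≈ 2.5611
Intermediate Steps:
y(q) = 7*q³/8
X(o) = 7/8 (X(o) = (7/8)*1³ = (7/8)*1 = 7/8)
(36349 + X(-53))/(6610 + 7583) = (36349 + 7/8)/(6610 + 7583) = (290799/8)/14193 = (290799/8)*(1/14193) = 32311/12616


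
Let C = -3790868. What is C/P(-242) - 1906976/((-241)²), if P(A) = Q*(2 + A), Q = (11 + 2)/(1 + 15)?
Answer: 219805543988/11325795 ≈ 19408.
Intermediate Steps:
Q = 13/16 ≈ 0.81250
P(A) = 13/8 + 13*A/16 (P(A) = 13*(2 + A)/16 = 13/8 + 13*A/16)
C/P(-242) - 1906976/((-241)²) = -3790868/(13/8 + (13/16)*(-242)) - 1906976/((-241)²) = -3790868/(13/8 - 1573/8) - 1906976/58081 = -3790868/(-195) - 1906976*1/58081 = -3790868*(-1/195) - 1906976/58081 = 3790868/195 - 1906976/58081 = 219805543988/11325795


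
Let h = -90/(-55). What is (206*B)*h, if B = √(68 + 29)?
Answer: 3708*√97/11 ≈ 3320.0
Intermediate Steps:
h = 18/11 (h = -90*(-1/55) = 18/11 ≈ 1.6364)
B = √97 ≈ 9.8489
(206*B)*h = (206*√97)*(18/11) = 3708*√97/11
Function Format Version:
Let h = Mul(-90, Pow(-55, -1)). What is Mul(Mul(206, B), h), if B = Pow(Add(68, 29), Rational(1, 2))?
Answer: Mul(Rational(3708, 11), Pow(97, Rational(1, 2))) ≈ 3320.0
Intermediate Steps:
h = Rational(18, 11) (h = Mul(-90, Rational(-1, 55)) = Rational(18, 11) ≈ 1.6364)
B = Pow(97, Rational(1, 2)) ≈ 9.8489
Mul(Mul(206, B), h) = Mul(Mul(206, Pow(97, Rational(1, 2))), Rational(18, 11)) = Mul(Rational(3708, 11), Pow(97, Rational(1, 2)))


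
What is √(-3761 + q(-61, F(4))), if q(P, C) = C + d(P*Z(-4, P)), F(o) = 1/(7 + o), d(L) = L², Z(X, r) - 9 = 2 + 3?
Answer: √87792166/11 ≈ 851.79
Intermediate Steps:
Z(X, r) = 14 (Z(X, r) = 9 + (2 + 3) = 9 + 5 = 14)
q(P, C) = C + 196*P² (q(P, C) = C + (P*14)² = C + (14*P)² = C + 196*P²)
√(-3761 + q(-61, F(4))) = √(-3761 + (1/(7 + 4) + 196*(-61)²)) = √(-3761 + (1/11 + 196*3721)) = √(-3761 + (1/11 + 729316)) = √(-3761 + 8022477/11) = √(7981106/11) = √87792166/11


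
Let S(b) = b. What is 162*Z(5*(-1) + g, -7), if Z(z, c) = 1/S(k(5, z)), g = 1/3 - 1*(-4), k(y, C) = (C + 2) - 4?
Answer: -243/4 ≈ -60.750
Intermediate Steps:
k(y, C) = -2 + C (k(y, C) = (2 + C) - 4 = -2 + C)
g = 13/3 (g = ⅓ + 4 = 13/3 ≈ 4.3333)
Z(z, c) = 1/(-2 + z)
162*Z(5*(-1) + g, -7) = 162/(-2 + (5*(-1) + 13/3)) = 162/(-2 + (-5 + 13/3)) = 162/(-2 - ⅔) = 162/(-8/3) = 162*(-3/8) = -243/4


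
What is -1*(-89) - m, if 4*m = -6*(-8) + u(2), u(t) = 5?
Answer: 303/4 ≈ 75.750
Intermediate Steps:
m = 53/4 (m = (-6*(-8) + 5)/4 = (48 + 5)/4 = (¼)*53 = 53/4 ≈ 13.250)
-1*(-89) - m = -1*(-89) - 1*53/4 = 89 - 53/4 = 303/4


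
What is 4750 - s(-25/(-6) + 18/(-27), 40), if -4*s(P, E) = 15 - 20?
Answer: 18995/4 ≈ 4748.8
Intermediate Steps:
s(P, E) = 5/4 (s(P, E) = -(15 - 20)/4 = -¼*(-5) = 5/4)
4750 - s(-25/(-6) + 18/(-27), 40) = 4750 - 1*5/4 = 4750 - 5/4 = 18995/4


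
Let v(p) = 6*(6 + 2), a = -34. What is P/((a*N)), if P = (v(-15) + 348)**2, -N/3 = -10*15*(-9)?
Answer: 484/425 ≈ 1.1388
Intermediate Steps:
N = -4050 (N = -3*(-10*15)*(-9) = -(-450)*(-9) = -3*1350 = -4050)
v(p) = 48 (v(p) = 6*8 = 48)
P = 156816 (P = (48 + 348)**2 = 396**2 = 156816)
P/((a*N)) = 156816/((-34*(-4050))) = 156816/137700 = 156816*(1/137700) = 484/425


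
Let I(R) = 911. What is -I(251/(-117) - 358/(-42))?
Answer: -911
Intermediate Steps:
-I(251/(-117) - 358/(-42)) = -1*911 = -911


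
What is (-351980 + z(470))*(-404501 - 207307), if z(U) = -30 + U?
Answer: 215074984320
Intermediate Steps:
(-351980 + z(470))*(-404501 - 207307) = (-351980 + (-30 + 470))*(-404501 - 207307) = (-351980 + 440)*(-611808) = -351540*(-611808) = 215074984320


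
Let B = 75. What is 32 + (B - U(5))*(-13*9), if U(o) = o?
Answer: -8158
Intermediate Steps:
32 + (B - U(5))*(-13*9) = 32 + (75 - 1*5)*(-13*9) = 32 + (75 - 5)*(-117) = 32 + 70*(-117) = 32 - 8190 = -8158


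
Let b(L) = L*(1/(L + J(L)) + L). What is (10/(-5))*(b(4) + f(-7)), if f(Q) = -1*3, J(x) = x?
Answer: -27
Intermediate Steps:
f(Q) = -3
b(L) = L*(L + 1/(2*L)) (b(L) = L*(1/(L + L) + L) = L*(1/(2*L) + L) = L*(L + 1/(2*L)))
(10/(-5))*(b(4) + f(-7)) = (10/(-5))*((½ + 4²) - 3) = (10*(-⅕))*((½ + 16) - 3) = -2*(33/2 - 3) = -2*27/2 = -27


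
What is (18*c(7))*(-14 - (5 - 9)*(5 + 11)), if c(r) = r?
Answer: 6300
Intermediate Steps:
(18*c(7))*(-14 - (5 - 9)*(5 + 11)) = (18*7)*(-14 - (5 - 9)*(5 + 11)) = 126*(-14 - (-4)*16) = 126*(-14 - 1*(-64)) = 126*(-14 + 64) = 126*50 = 6300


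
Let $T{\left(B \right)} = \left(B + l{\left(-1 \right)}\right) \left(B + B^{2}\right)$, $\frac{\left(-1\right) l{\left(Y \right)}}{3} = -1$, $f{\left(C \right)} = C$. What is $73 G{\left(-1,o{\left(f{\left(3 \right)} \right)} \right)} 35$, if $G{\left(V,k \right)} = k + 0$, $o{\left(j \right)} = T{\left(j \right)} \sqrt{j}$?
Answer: $183960 \sqrt{3} \approx 3.1863 \cdot 10^{5}$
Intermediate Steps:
$l{\left(Y \right)} = 3$ ($l{\left(Y \right)} = \left(-3\right) \left(-1\right) = 3$)
$T{\left(B \right)} = \left(3 + B\right) \left(B + B^{2}\right)$ ($T{\left(B \right)} = \left(B + 3\right) \left(B + B^{2}\right) = \left(3 + B\right) \left(B + B^{2}\right)$)
$o{\left(j \right)} = j^{\frac{3}{2}} \left(3 + j^{2} + 4 j\right)$ ($o{\left(j \right)} = j \left(3 + j^{2} + 4 j\right) \sqrt{j} = j^{\frac{3}{2}} \left(3 + j^{2} + 4 j\right)$)
$G{\left(V,k \right)} = k$
$73 G{\left(-1,o{\left(f{\left(3 \right)} \right)} \right)} 35 = 73 \cdot 3^{\frac{3}{2}} \left(3 + 3^{2} + 4 \cdot 3\right) 35 = 73 \cdot 3 \sqrt{3} \left(3 + 9 + 12\right) 35 = 73 \cdot 3 \sqrt{3} \cdot 24 \cdot 35 = 73 \cdot 72 \sqrt{3} \cdot 35 = 5256 \sqrt{3} \cdot 35 = 183960 \sqrt{3}$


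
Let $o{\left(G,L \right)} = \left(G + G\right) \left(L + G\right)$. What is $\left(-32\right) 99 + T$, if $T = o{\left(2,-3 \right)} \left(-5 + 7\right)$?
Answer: $-3176$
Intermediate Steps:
$o{\left(G,L \right)} = 2 G \left(G + L\right)$
$T = -8$ ($T = 2 \cdot 2 \left(2 - 3\right) \left(-5 + 7\right) = 2 \cdot 2 \left(-1\right) 2 = \left(-4\right) 2 = -8$)
$\left(-32\right) 99 + T = \left(-32\right) 99 - 8 = -3168 - 8 = -3176$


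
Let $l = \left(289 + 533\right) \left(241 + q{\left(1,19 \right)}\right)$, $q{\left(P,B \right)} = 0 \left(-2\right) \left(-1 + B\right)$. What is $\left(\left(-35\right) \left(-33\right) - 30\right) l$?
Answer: $222864750$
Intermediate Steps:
$q{\left(P,B \right)} = 0$ ($q{\left(P,B \right)} = 0 \left(-1 + B\right) = 0$)
$l = 198102$ ($l = \left(289 + 533\right) \left(241 + 0\right) = 822 \cdot 241 = 198102$)
$\left(\left(-35\right) \left(-33\right) - 30\right) l = \left(\left(-35\right) \left(-33\right) - 30\right) 198102 = \left(1155 - 30\right) 198102 = 1125 \cdot 198102 = 222864750$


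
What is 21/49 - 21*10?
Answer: -1467/7 ≈ -209.57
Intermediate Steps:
21/49 - 21*10 = 21*(1/49) - 210 = 3/7 - 210 = -1467/7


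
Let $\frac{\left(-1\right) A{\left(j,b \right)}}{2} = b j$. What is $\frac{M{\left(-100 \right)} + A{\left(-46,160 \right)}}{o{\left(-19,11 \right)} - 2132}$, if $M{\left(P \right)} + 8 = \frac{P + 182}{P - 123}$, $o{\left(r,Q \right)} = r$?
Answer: $- \frac{3280694}{479673} \approx -6.8394$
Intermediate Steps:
$M{\left(P \right)} = -8 + \frac{182 + P}{-123 + P}$ ($M{\left(P \right)} = -8 + \frac{P + 182}{P - 123} = -8 + \frac{182 + P}{-123 + P}$)
$A{\left(j,b \right)} = - 2 b j$
$\frac{M{\left(-100 \right)} + A{\left(-46,160 \right)}}{o{\left(-19,11 \right)} - 2132} = \frac{\frac{1166 - -700}{-123 - 100} - 320 \left(-46\right)}{-19 - 2132} = \frac{\frac{1166 + 700}{-223} + 14720}{-2151} = \left(\left(- \frac{1}{223}\right) 1866 + 14720\right) \left(- \frac{1}{2151}\right) = \left(- \frac{1866}{223} + 14720\right) \left(- \frac{1}{2151}\right) = \frac{3280694}{223} \left(- \frac{1}{2151}\right) = - \frac{3280694}{479673}$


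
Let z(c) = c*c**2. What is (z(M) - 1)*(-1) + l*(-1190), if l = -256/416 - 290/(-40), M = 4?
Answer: -206913/26 ≈ -7958.2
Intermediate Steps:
l = 345/52 (l = -256*1/416 - 290*(-1/40) = -8/13 + 29/4 = 345/52 ≈ 6.6346)
z(c) = c**3
(z(M) - 1)*(-1) + l*(-1190) = (4**3 - 1)*(-1) + (345/52)*(-1190) = (64 - 1)*(-1) - 205275/26 = 63*(-1) - 205275/26 = -63 - 205275/26 = -206913/26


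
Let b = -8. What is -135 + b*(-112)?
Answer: 761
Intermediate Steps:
-135 + b*(-112) = -135 - 8*(-112) = -135 + 896 = 761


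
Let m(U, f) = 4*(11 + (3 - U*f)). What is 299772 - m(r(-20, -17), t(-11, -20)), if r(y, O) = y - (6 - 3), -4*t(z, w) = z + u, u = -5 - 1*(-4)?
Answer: 299440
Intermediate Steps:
u = -1 (u = -5 + 4 = -1)
t(z, w) = ¼ - z/4 (t(z, w) = -(z - 1)/4 = -(-1 + z)/4 = ¼ - z/4)
r(y, O) = -3 + y (r(y, O) = y - 1*3 = y - 3 = -3 + y)
m(U, f) = 56 - 4*U*f (m(U, f) = 4*(11 + (3 - U*f)) = 4*(14 - U*f) = 56 - 4*U*f)
299772 - m(r(-20, -17), t(-11, -20)) = 299772 - (56 - 4*(-3 - 20)*(¼ - ¼*(-11))) = 299772 - (56 - 4*(-23)*(¼ + 11/4)) = 299772 - (56 - 4*(-23)*3) = 299772 - (56 + 276) = 299772 - 1*332 = 299772 - 332 = 299440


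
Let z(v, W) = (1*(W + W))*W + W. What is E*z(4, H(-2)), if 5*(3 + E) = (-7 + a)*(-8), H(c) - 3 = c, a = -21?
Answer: 627/5 ≈ 125.40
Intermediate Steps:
H(c) = 3 + c
E = 209/5 (E = -3 + ((-7 - 21)*(-8))/5 = -3 + (-28*(-8))/5 = -3 + (⅕)*224 = -3 + 224/5 = 209/5 ≈ 41.800)
z(v, W) = W + 2*W² (z(v, W) = (1*(2*W))*W + W = (2*W)*W + W = 2*W² + W = W + 2*W²)
E*z(4, H(-2)) = 209*((3 - 2)*(1 + 2*(3 - 2)))/5 = 209*(1*(1 + 2*1))/5 = 209*(1*(1 + 2))/5 = 209*(1*3)/5 = (209/5)*3 = 627/5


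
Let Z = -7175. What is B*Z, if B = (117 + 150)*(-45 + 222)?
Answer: -339083325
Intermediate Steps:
B = 47259 (B = 267*177 = 47259)
B*Z = 47259*(-7175) = -339083325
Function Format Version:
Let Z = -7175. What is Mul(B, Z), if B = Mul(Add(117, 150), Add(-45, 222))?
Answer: -339083325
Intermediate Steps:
B = 47259 (B = Mul(267, 177) = 47259)
Mul(B, Z) = Mul(47259, -7175) = -339083325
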